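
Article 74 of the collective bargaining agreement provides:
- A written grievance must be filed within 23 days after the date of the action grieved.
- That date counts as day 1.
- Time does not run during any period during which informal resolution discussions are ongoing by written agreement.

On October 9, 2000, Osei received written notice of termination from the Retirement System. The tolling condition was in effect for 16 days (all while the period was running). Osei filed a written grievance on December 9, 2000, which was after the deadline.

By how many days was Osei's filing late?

23 days

Counting October 9, 2000 as day 1, day 23 is October 31, 2000.
Tolling adds 16 days: October 31, 2000 + 16 days = November 16, 2000.
The deadline is November 16, 2000; from November 16, 2000 to December 9, 2000 is 23 days.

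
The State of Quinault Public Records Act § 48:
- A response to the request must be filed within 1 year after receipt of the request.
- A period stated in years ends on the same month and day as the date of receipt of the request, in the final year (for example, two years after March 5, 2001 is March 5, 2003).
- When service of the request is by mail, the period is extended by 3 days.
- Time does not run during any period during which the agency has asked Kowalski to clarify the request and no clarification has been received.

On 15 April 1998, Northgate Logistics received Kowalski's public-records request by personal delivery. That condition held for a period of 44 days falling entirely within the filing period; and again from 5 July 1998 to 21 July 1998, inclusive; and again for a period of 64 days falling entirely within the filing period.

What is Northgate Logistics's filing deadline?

August 18, 1999

1 year after 15 April 1998 is April 15, 1999.
Service was not by mail, so no mail extension applies.
Tolling adds 44 days: April 15, 1999 + 44 days = May 29, 1999.
From July 5, 1998 through July 21, 1998 inclusive is 17 days; tolling adds 17 days: May 29, 1999 + 17 days = June 15, 1999.
Tolling adds 64 days: June 15, 1999 + 64 days = August 18, 1999.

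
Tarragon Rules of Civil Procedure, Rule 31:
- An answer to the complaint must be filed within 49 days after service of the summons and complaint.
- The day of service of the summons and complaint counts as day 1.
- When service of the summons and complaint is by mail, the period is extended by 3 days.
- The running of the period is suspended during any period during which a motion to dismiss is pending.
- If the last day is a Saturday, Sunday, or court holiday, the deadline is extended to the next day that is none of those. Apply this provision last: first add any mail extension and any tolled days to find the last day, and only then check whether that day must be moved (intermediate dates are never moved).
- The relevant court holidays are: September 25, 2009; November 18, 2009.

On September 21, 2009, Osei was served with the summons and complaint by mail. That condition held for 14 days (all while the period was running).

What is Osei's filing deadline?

Counting September 21, 2009 as day 1, day 49 is November 8, 2009.
Service was by mail, adding 3 days: November 8, 2009 + 3 days = November 11, 2009.
Tolling adds 14 days: November 11, 2009 + 14 days = November 25, 2009.
November 25, 2009 is a Wednesday and not a court holiday, so no extension applies.

November 25, 2009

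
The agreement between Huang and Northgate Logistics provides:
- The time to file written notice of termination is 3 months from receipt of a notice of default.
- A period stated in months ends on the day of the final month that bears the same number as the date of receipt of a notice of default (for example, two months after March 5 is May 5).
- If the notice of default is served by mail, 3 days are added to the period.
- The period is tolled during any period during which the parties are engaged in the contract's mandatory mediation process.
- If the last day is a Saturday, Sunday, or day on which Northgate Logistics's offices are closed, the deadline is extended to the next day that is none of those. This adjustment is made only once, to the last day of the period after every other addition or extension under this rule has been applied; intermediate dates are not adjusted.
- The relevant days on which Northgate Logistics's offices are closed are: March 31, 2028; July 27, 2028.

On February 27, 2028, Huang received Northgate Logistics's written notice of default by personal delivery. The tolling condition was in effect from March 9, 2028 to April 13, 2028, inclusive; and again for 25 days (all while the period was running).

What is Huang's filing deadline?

July 28, 2028

3 months after February 27, 2028 is May 27, 2028.
Service was not by mail, so no mail extension applies.
From March 9, 2028 through April 13, 2028 inclusive is 36 days; tolling adds 36 days: May 27, 2028 + 36 days = July 2, 2028.
Tolling adds 25 days: July 2, 2028 + 25 days = July 27, 2028.
July 27, 2028 is a listed holiday. The next qualifying day is July 28, 2028.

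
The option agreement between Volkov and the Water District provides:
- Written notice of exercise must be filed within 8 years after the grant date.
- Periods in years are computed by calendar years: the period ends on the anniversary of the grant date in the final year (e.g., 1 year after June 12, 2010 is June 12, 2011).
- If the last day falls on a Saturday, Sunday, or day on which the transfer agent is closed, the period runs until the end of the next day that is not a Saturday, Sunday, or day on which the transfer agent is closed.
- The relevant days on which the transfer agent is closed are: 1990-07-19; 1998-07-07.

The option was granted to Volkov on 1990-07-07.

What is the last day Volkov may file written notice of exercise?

8 years after 1990-07-07 is July 7, 1998.
July 7, 1998 is a listed holiday. The next qualifying day is July 8, 1998.

July 8, 1998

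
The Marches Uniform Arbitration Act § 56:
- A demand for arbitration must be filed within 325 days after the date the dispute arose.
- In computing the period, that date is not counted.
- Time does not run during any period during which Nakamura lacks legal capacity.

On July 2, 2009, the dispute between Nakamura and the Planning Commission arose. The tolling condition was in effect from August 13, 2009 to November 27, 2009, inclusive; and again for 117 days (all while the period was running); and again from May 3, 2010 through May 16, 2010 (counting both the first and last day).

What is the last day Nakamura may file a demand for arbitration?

January 16, 2011

325 days after July 2, 2009 is May 23, 2010.
From August 13, 2009 through November 27, 2009 inclusive is 107 days; tolling adds 107 days: May 23, 2010 + 107 days = September 7, 2010.
Tolling adds 117 days: September 7, 2010 + 117 days = January 2, 2011.
From May 3, 2010 through May 16, 2010 inclusive is 14 days; tolling adds 14 days: January 2, 2011 + 14 days = January 16, 2011.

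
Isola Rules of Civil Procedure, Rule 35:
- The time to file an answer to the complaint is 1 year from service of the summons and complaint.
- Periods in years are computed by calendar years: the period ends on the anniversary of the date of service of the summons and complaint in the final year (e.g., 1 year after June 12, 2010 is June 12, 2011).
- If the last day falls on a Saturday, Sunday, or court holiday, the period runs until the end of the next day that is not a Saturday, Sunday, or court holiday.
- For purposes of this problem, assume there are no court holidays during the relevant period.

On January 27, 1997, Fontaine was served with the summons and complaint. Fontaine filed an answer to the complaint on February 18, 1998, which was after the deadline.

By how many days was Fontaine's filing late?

22 days

1 year after January 27, 1997 is January 27, 1998.
January 27, 1998 is a Tuesday and not a court holiday, so no extension applies.
The deadline is January 27, 1998; from January 27, 1998 to February 18, 1998 is 22 days.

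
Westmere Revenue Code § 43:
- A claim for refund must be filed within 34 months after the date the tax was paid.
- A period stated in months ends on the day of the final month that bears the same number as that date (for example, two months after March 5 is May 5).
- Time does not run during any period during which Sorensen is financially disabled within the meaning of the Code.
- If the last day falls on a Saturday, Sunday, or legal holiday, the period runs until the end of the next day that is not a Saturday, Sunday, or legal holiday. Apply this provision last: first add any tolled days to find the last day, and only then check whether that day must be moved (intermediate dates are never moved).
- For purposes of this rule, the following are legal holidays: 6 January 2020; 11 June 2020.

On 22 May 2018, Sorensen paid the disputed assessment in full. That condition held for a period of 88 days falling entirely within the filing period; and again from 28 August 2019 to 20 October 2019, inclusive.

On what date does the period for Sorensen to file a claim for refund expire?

34 months after 22 May 2018 is March 22, 2021.
Tolling adds 88 days: March 22, 2021 + 88 days = June 18, 2021.
From August 28, 2019 through October 20, 2019 inclusive is 54 days; tolling adds 54 days: June 18, 2021 + 54 days = August 11, 2021.
August 11, 2021 is a Wednesday and not a legal holiday, so no extension applies.

August 11, 2021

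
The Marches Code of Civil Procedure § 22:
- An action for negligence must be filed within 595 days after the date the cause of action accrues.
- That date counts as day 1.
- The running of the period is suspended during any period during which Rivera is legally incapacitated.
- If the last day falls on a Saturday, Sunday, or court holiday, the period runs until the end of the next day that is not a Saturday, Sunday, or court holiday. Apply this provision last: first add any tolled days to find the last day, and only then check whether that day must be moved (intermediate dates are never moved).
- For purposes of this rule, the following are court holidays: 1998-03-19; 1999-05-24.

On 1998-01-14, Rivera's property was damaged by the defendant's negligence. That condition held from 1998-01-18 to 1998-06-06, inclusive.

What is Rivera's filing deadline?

Counting 1998-01-14 as day 1, day 595 is August 31, 1999.
From January 18, 1998 through June 6, 1998 inclusive is 140 days; tolling adds 140 days: August 31, 1999 + 140 days = January 18, 2000.
January 18, 2000 is a Tuesday and not a court holiday, so no extension applies.

January 18, 2000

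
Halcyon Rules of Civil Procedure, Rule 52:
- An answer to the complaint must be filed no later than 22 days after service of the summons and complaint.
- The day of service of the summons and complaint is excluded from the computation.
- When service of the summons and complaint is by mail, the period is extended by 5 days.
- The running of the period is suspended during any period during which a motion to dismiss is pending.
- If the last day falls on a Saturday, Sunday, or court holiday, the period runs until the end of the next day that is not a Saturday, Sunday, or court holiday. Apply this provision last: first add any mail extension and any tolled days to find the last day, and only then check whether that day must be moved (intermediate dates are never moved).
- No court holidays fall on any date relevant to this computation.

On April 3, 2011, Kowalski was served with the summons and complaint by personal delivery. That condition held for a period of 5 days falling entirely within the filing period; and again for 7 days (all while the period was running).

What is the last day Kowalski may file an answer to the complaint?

May 9, 2011

22 days after April 3, 2011 is April 25, 2011.
Service was not by mail, so no mail extension applies.
Tolling adds 5 days: April 25, 2011 + 5 days = April 30, 2011.
Tolling adds 7 days: April 30, 2011 + 7 days = May 7, 2011.
May 7, 2011 is Saturday; May 8, 2011 is Sunday. The next qualifying day is May 9, 2011.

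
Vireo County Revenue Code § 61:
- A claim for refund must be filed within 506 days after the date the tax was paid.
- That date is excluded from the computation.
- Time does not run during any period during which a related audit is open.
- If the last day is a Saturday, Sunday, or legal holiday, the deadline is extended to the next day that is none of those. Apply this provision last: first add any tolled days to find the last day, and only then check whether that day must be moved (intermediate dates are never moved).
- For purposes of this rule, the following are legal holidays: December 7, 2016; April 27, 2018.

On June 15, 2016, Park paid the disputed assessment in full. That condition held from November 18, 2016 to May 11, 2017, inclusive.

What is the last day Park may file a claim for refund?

506 days after June 15, 2016 is November 3, 2017.
From November 18, 2016 through May 11, 2017 inclusive is 175 days; tolling adds 175 days: November 3, 2017 + 175 days = April 27, 2018.
April 27, 2018 is a listed holiday; April 28, 2018 is Saturday; April 29, 2018 is Sunday. The next qualifying day is April 30, 2018.

April 30, 2018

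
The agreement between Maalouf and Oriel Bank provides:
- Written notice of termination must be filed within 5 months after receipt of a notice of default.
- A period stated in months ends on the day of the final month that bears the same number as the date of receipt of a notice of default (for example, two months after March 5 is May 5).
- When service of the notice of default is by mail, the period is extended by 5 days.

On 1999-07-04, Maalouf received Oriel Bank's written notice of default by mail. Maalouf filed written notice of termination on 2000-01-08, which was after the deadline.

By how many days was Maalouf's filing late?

30 days

5 months after 1999-07-04 is December 4, 1999.
Service was by mail, adding 5 days: December 4, 1999 + 5 days = December 9, 1999.
The deadline is December 9, 1999; from December 9, 1999 to January 8, 2000 is 30 days.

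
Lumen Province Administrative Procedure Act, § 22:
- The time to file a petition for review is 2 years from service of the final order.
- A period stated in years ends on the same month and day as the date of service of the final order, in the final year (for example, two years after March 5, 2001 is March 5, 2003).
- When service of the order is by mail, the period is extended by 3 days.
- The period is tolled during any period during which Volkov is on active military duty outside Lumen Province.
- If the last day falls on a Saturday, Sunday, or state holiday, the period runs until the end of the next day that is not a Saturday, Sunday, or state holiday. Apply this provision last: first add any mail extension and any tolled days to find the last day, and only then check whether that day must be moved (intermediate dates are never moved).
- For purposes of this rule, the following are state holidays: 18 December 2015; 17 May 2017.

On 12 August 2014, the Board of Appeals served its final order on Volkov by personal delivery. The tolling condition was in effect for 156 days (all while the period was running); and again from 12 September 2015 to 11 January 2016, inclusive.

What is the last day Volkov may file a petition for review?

May 18, 2017

2 years after 12 August 2014 is August 12, 2016.
Service was not by mail, so no mail extension applies.
Tolling adds 156 days: August 12, 2016 + 156 days = January 15, 2017.
From September 12, 2015 through January 11, 2016 inclusive is 122 days; tolling adds 122 days: January 15, 2017 + 122 days = May 17, 2017.
May 17, 2017 is a listed holiday. The next qualifying day is May 18, 2017.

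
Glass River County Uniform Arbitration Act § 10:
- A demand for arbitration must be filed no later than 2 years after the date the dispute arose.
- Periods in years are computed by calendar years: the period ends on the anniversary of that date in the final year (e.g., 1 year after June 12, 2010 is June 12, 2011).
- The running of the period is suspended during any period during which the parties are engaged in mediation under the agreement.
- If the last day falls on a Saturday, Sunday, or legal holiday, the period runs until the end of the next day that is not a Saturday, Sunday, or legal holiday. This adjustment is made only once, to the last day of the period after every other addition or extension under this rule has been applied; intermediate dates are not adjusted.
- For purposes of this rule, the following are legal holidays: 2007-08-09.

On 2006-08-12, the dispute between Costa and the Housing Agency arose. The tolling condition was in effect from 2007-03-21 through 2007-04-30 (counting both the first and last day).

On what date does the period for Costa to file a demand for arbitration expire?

September 22, 2008

2 years after 2006-08-12 is August 12, 2008.
From March 21, 2007 through April 30, 2007 inclusive is 41 days; tolling adds 41 days: August 12, 2008 + 41 days = September 22, 2008.
September 22, 2008 is a Monday and not a legal holiday, so no extension applies.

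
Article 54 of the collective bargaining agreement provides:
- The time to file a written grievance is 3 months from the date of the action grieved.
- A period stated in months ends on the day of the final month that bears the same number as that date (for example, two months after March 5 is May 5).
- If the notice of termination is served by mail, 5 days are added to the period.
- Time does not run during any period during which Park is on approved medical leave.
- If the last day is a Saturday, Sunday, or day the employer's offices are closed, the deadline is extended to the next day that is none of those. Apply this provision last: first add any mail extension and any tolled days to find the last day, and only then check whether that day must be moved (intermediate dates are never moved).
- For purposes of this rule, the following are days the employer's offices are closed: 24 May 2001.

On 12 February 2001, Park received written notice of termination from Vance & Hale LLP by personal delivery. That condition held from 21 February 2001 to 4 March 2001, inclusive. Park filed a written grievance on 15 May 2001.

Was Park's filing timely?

Yes

3 months after 12 February 2001 is May 12, 2001.
Service was not by mail, so no mail extension applies.
From February 21, 2001 through March 4, 2001 inclusive is 12 days; tolling adds 12 days: May 12, 2001 + 12 days = May 24, 2001.
May 24, 2001 is a listed holiday. The next qualifying day is May 25, 2001.
The deadline is May 25, 2001; the filing on May 15, 2001 is on or before that date.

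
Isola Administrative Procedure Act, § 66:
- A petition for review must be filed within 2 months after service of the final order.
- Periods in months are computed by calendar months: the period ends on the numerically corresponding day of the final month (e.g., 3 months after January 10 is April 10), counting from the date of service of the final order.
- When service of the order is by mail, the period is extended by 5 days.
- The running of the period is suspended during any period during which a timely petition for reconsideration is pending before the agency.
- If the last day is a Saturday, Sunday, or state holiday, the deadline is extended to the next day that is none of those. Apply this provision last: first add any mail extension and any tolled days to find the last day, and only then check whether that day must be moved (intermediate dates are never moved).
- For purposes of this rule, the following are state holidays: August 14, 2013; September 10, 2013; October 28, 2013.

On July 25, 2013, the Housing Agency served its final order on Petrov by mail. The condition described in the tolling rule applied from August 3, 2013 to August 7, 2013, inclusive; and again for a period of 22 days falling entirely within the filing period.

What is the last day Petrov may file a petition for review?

2 months after July 25, 2013 is September 25, 2013.
Service was by mail, adding 5 days: September 25, 2013 + 5 days = September 30, 2013.
From August 3, 2013 through August 7, 2013 inclusive is 5 days; tolling adds 5 days: September 30, 2013 + 5 days = October 5, 2013.
Tolling adds 22 days: October 5, 2013 + 22 days = October 27, 2013.
October 27, 2013 is Sunday; October 28, 2013 is a listed holiday. The next qualifying day is October 29, 2013.

October 29, 2013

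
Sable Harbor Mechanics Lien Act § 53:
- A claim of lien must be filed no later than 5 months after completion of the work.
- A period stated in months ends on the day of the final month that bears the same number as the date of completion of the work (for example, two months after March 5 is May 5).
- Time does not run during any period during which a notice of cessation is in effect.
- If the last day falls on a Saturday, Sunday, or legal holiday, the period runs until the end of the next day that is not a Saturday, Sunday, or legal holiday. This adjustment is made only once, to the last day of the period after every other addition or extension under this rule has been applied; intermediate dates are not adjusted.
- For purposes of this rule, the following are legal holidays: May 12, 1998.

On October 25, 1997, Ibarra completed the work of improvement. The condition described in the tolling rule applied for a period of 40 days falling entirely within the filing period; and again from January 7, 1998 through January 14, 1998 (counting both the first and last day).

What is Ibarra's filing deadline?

5 months after October 25, 1997 is March 25, 1998.
Tolling adds 40 days: March 25, 1998 + 40 days = May 4, 1998.
From January 7, 1998 through January 14, 1998 inclusive is 8 days; tolling adds 8 days: May 4, 1998 + 8 days = May 12, 1998.
May 12, 1998 is a listed holiday. The next qualifying day is May 13, 1998.

May 13, 1998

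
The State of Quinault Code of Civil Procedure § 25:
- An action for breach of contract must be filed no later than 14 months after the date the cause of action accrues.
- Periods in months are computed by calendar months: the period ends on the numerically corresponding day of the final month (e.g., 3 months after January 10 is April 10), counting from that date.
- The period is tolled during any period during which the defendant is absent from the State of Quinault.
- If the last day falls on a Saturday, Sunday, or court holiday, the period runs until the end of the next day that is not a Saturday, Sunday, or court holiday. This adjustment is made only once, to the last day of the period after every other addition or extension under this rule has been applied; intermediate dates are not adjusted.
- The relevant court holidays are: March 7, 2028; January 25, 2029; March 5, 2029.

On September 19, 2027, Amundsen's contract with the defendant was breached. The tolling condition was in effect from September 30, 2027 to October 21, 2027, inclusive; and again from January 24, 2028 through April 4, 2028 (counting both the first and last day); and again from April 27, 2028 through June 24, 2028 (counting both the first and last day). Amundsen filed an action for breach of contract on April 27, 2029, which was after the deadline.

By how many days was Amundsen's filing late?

14 months after September 19, 2027 is November 19, 2028.
From September 30, 2027 through October 21, 2027 inclusive is 22 days; tolling adds 22 days: November 19, 2028 + 22 days = December 11, 2028.
From January 24, 2028 through April 4, 2028 inclusive is 72 days; tolling adds 72 days: December 11, 2028 + 72 days = February 21, 2029.
From April 27, 2028 through June 24, 2028 inclusive is 59 days; tolling adds 59 days: February 21, 2029 + 59 days = April 21, 2029.
April 21, 2029 is Saturday; April 22, 2029 is Sunday. The next qualifying day is April 23, 2029.
The deadline is April 23, 2029; from April 23, 2029 to April 27, 2029 is 4 days.

4 days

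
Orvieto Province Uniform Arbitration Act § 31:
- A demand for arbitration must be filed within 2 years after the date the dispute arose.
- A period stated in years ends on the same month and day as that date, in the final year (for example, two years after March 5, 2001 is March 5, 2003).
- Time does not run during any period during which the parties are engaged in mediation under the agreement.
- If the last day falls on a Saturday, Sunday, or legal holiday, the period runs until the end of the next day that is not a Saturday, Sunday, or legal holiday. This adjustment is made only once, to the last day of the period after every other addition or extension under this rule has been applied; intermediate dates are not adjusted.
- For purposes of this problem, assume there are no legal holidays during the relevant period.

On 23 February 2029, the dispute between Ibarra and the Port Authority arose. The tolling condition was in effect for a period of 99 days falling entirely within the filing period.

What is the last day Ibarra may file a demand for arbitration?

June 2, 2031

2 years after 23 February 2029 is February 23, 2031.
Tolling adds 99 days: February 23, 2031 + 99 days = June 2, 2031.
June 2, 2031 is a Monday and not a legal holiday, so no extension applies.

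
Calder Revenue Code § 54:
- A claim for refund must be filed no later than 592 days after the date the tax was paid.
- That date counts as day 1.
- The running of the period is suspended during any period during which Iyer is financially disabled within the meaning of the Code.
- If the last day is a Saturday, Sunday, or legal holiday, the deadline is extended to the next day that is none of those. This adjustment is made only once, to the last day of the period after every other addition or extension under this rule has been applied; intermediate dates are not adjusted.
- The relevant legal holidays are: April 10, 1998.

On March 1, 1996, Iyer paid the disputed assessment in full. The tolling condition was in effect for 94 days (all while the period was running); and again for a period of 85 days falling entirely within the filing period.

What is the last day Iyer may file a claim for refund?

April 13, 1998

Counting March 1, 1996 as day 1, day 592 is October 13, 1997.
Tolling adds 94 days: October 13, 1997 + 94 days = January 15, 1998.
Tolling adds 85 days: January 15, 1998 + 85 days = April 10, 1998.
April 10, 1998 is a listed holiday; April 11, 1998 is Saturday; April 12, 1998 is Sunday. The next qualifying day is April 13, 1998.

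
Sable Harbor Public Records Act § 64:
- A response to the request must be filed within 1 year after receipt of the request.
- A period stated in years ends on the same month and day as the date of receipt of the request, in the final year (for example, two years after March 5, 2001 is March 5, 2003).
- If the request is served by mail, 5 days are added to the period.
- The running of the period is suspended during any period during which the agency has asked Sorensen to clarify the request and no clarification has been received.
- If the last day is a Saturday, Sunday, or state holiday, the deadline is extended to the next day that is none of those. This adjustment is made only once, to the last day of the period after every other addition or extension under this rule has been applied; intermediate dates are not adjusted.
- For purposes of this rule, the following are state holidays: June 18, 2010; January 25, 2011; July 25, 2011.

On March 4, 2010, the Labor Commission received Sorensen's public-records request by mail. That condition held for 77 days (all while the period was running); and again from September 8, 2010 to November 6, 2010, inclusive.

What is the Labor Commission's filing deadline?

1 year after March 4, 2010 is March 4, 2011.
Service was by mail, adding 5 days: March 4, 2011 + 5 days = March 9, 2011.
Tolling adds 77 days: March 9, 2011 + 77 days = May 25, 2011.
From September 8, 2010 through November 6, 2010 inclusive is 60 days; tolling adds 60 days: May 25, 2011 + 60 days = July 24, 2011.
July 24, 2011 is Sunday; July 25, 2011 is a listed holiday. The next qualifying day is July 26, 2011.

July 26, 2011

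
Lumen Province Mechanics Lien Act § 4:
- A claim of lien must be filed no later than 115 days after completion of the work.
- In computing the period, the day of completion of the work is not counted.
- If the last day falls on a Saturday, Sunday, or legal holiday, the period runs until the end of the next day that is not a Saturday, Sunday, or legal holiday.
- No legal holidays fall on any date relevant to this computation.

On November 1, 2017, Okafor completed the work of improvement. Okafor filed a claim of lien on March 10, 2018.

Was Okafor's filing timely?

No

115 days after November 1, 2017 is February 24, 2018.
February 24, 2018 is Saturday; February 25, 2018 is Sunday. The next qualifying day is February 26, 2018.
The deadline is February 26, 2018; the filing on March 10, 2018 is after that date.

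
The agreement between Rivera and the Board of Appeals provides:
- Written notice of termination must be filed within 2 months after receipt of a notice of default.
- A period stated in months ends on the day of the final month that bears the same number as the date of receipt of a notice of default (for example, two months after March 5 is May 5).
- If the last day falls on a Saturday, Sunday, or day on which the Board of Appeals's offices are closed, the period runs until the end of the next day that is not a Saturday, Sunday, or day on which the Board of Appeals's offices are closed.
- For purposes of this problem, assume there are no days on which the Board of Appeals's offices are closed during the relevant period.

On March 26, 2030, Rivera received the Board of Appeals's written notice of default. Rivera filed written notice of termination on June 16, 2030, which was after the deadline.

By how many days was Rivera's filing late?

2 months after March 26, 2030 is May 26, 2030.
May 26, 2030 is Sunday. The next qualifying day is May 27, 2030.
The deadline is May 27, 2030; from May 27, 2030 to June 16, 2030 is 20 days.

20 days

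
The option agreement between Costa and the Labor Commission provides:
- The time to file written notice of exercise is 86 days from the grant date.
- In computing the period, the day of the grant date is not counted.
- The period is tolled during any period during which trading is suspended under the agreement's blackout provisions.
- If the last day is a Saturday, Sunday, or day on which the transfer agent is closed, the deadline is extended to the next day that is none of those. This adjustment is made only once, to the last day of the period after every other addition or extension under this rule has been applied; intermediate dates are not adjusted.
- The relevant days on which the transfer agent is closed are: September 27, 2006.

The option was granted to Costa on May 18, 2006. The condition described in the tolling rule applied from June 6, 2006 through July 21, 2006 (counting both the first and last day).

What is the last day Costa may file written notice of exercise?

September 28, 2006

86 days after May 18, 2006 is August 12, 2006.
From June 6, 2006 through July 21, 2006 inclusive is 46 days; tolling adds 46 days: August 12, 2006 + 46 days = September 27, 2006.
September 27, 2006 is a listed holiday. The next qualifying day is September 28, 2006.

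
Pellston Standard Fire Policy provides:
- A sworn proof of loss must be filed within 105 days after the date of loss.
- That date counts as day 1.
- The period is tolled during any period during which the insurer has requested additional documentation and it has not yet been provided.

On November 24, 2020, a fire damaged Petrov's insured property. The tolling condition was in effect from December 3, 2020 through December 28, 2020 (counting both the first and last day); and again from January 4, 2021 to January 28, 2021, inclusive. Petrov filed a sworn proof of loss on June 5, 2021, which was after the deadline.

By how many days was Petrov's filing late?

38 days

Counting November 24, 2020 as day 1, day 105 is March 8, 2021.
From December 3, 2020 through December 28, 2020 inclusive is 26 days; tolling adds 26 days: March 8, 2021 + 26 days = April 3, 2021.
From January 4, 2021 through January 28, 2021 inclusive is 25 days; tolling adds 25 days: April 3, 2021 + 25 days = April 28, 2021.
The deadline is April 28, 2021; from April 28, 2021 to June 5, 2021 is 38 days.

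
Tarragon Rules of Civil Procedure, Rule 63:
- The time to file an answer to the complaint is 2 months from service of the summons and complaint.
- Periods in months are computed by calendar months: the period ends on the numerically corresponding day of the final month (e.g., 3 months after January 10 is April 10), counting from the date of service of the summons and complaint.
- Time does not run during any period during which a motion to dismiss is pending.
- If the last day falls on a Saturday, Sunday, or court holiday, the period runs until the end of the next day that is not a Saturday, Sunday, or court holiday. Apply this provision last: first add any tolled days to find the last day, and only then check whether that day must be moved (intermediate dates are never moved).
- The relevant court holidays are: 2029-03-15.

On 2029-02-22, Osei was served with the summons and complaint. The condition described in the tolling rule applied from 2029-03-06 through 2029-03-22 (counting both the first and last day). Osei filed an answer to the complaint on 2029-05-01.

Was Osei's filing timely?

Yes

2 months after 2029-02-22 is April 22, 2029.
From March 6, 2029 through March 22, 2029 inclusive is 17 days; tolling adds 17 days: April 22, 2029 + 17 days = May 9, 2029.
May 9, 2029 is a Wednesday and not a court holiday, so no extension applies.
The deadline is May 9, 2029; the filing on May 1, 2029 is on or before that date.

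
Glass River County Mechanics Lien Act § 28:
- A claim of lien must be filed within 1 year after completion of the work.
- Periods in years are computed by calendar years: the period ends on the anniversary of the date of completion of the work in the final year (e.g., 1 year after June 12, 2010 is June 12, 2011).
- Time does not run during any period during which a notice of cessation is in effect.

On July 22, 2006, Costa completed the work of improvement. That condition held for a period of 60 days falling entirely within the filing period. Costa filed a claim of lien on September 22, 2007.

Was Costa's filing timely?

No

1 year after July 22, 2006 is July 22, 2007.
Tolling adds 60 days: July 22, 2007 + 60 days = September 20, 2007.
The deadline is September 20, 2007; the filing on September 22, 2007 is after that date.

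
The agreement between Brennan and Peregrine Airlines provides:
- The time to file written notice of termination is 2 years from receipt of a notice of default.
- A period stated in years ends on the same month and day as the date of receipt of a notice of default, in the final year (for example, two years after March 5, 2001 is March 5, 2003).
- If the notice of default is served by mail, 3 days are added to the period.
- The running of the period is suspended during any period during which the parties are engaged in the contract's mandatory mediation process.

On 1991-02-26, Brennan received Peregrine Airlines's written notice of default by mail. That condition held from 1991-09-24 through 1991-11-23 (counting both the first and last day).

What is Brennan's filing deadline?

May 1, 1993

2 years after 1991-02-26 is February 26, 1993.
Service was by mail, adding 3 days: February 26, 1993 + 3 days = March 1, 1993.
From September 24, 1991 through November 23, 1991 inclusive is 61 days; tolling adds 61 days: March 1, 1993 + 61 days = May 1, 1993.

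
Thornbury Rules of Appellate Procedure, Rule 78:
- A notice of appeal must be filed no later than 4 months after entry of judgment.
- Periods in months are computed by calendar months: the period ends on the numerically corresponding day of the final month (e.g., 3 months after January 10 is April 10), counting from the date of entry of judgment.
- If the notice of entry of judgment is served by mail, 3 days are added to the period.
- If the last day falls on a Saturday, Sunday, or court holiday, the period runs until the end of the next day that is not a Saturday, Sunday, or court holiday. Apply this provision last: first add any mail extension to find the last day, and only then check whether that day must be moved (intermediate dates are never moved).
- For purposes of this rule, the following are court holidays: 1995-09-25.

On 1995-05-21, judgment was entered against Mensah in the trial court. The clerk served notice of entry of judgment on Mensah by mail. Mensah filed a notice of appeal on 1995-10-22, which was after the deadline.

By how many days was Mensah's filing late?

26 days

4 months after 1995-05-21 is September 21, 1995.
Service was by mail, adding 3 days: September 21, 1995 + 3 days = September 24, 1995.
September 24, 1995 is Sunday; September 25, 1995 is a listed holiday. The next qualifying day is September 26, 1995.
The deadline is September 26, 1995; from September 26, 1995 to October 22, 1995 is 26 days.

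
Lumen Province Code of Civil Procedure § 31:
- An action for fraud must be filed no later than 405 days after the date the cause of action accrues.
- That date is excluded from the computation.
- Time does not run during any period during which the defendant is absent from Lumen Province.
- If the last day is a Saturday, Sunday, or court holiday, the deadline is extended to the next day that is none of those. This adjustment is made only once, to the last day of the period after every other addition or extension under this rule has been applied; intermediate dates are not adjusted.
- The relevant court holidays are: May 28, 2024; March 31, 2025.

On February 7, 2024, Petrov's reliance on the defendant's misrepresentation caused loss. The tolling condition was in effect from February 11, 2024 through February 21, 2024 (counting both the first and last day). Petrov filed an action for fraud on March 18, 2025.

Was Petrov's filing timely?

Yes

405 days after February 7, 2024 is March 18, 2025.
From February 11, 2024 through February 21, 2024 inclusive is 11 days; tolling adds 11 days: March 18, 2025 + 11 days = March 29, 2025.
March 29, 2025 is Saturday; March 30, 2025 is Sunday; March 31, 2025 is a listed holiday. The next qualifying day is April 1, 2025.
The deadline is April 1, 2025; the filing on March 18, 2025 is on or before that date.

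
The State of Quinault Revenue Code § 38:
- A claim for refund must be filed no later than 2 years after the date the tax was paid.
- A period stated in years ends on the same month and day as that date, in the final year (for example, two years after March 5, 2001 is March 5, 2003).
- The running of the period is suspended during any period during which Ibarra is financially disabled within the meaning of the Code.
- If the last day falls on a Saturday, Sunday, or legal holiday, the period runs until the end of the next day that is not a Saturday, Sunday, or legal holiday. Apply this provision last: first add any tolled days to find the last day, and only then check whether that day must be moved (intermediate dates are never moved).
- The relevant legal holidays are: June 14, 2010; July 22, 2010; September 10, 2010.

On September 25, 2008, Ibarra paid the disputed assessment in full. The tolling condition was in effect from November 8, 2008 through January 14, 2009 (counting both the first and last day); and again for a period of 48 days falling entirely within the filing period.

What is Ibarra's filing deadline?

January 19, 2011

2 years after September 25, 2008 is September 25, 2010.
From November 8, 2008 through January 14, 2009 inclusive is 68 days; tolling adds 68 days: September 25, 2010 + 68 days = December 2, 2010.
Tolling adds 48 days: December 2, 2010 + 48 days = January 19, 2011.
January 19, 2011 is a Wednesday and not a legal holiday, so no extension applies.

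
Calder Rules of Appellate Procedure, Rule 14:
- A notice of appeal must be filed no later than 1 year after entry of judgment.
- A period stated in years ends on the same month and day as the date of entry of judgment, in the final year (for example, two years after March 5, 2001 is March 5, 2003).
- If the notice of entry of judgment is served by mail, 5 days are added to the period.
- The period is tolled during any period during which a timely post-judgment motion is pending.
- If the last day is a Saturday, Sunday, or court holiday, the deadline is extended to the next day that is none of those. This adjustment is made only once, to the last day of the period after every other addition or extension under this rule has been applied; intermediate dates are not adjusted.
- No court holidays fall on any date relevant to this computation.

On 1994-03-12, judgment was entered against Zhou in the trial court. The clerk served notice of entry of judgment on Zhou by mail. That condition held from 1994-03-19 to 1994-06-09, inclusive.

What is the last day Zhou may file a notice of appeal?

June 8, 1995

1 year after 1994-03-12 is March 12, 1995.
Service was by mail, adding 5 days: March 12, 1995 + 5 days = March 17, 1995.
From March 19, 1994 through June 9, 1994 inclusive is 83 days; tolling adds 83 days: March 17, 1995 + 83 days = June 8, 1995.
June 8, 1995 is a Thursday and not a court holiday, so no extension applies.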